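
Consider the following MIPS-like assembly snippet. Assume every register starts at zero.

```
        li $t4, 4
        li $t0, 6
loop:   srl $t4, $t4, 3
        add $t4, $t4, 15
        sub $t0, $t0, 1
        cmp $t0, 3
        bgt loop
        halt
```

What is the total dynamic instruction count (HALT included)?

li $t4, 4 → $t4=4
li $t0, 6 → $t0=6
srl $t4, $t4, 3 → $t4=4>>3=0
add $t4, $t4, 15 → $t4=0+15=15
sub $t0, $t0, 1 → $t0=6-1=5
cmp $t0, 3  (cmp 5,3)
bgt loop: taken
srl $t4, $t4, 3 → $t4=15>>3=1
add $t4, $t4, 15 → $t4=1+15=16
sub $t0, $t0, 1 → $t0=5-1=4
cmp $t0, 3  (cmp 4,3)
bgt loop: taken
srl $t4, $t4, 3 → $t4=16>>3=2
add $t4, $t4, 15 → $t4=2+15=17
sub $t0, $t0, 1 → $t0=4-1=3
cmp $t0, 3  (cmp 3,3)
bgt loop: not taken
halt.
Total executed instructions: 18.

18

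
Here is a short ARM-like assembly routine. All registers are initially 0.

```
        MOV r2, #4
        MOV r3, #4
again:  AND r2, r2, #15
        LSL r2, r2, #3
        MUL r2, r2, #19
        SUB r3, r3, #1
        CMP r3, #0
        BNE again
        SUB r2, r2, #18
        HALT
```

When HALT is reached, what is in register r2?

-18

r2=4
r3=4
r2=4&15=4
r2=4<<3=32
r2=32*19=608
r3=4-1=3
CMP r3, #0  (cmp 3,0)
BNE again: taken
r2=608&15=0
r2=0<<3=0
r2=0*19=0
r3=3-1=2
CMP r3, #0  (cmp 2,0)
BNE again: taken
r2=0&15=0
r2=0<<3=0
r2=0*19=0
r3=2-1=1
CMP r3, #0  (cmp 1,0)
BNE again: taken
r2=0&15=0
r2=0<<3=0
r2=0*19=0
r3=1-1=0
CMP r3, #0  (cmp 0,0)
BNE again: not taken
r2=0-18=-18
halt.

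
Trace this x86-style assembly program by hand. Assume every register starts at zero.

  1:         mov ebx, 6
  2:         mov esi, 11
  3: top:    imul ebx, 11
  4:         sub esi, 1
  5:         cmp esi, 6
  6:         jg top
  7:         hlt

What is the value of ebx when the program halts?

966306

mov ebx, 6 → ebx=6
mov esi, 11 → esi=11
imul ebx, 11 → ebx=6*11=66
sub esi, 1 → esi=11-1=10
cmp esi, 6  (cmp 10,6)
jg top: taken
imul ebx, 11 → ebx=66*11=726
sub esi, 1 → esi=10-1=9
cmp esi, 6  (cmp 9,6)
jg top: taken
imul ebx, 11 → ebx=726*11=7986
sub esi, 1 → esi=9-1=8
cmp esi, 6  (cmp 8,6)
jg top: taken
imul ebx, 11 → ebx=7986*11=87846
sub esi, 1 → esi=8-1=7
cmp esi, 6  (cmp 7,6)
jg top: taken
imul ebx, 11 → ebx=87846*11=966306
sub esi, 1 → esi=7-1=6
cmp esi, 6  (cmp 6,6)
jg top: not taken
halt.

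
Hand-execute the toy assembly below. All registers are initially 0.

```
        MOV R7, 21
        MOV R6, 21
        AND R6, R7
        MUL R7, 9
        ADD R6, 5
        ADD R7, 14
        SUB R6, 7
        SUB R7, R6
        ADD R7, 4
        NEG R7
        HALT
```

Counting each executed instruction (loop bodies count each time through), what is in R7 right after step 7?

R7=21
R6=21
R6=21&21=21
R7=21*9=189
R6=21+5=26
R7=189+14=203
R6=26-7=19
After step 7: R7 = 203.

203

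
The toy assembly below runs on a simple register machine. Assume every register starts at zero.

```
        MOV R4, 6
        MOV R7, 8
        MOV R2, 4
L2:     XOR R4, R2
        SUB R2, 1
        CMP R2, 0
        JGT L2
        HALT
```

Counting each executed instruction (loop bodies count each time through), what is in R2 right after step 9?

R4=6
R7=8
R2=4
R4=6^4=2
R2=4-1=3
CMP R2, 0  (cmp 3,0)
JGT L2: taken
R4=2^3=1
R2=3-1=2
After step 9: R2 = 2.

2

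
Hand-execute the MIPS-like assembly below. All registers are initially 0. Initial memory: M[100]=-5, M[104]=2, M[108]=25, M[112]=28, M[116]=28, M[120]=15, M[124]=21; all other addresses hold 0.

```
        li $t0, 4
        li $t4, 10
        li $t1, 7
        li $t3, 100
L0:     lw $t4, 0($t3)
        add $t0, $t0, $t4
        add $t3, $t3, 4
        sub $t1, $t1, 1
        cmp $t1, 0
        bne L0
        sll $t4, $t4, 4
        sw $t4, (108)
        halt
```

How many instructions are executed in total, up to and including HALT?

49

li $t0, 4 → $t0=4
li $t4, 10 → $t4=10
li $t1, 7 → $t1=7
li $t3, 100 → $t3=100
lw $t4, 0($t3) → $t4=M[100]=-5
add $t0, $t0, $t4 → $t0=4+(-5)=-1
add $t3, $t3, 4 → $t3=100+4=104
sub $t1, $t1, 1 → $t1=7-1=6
cmp $t1, 0  (cmp 6,0)
bne L0: taken
lw $t4, 0($t3) → $t4=M[104]=2
add $t0, $t0, $t4 → $t0=(-1)+2=1
add $t3, $t3, 4 → $t3=104+4=108
sub $t1, $t1, 1 → $t1=6-1=5
cmp $t1, 0  (cmp 5,0)
bne L0: taken
lw $t4, 0($t3) → $t4=M[108]=25
add $t0, $t0, $t4 → $t0=1+25=26
add $t3, $t3, 4 → $t3=108+4=112
sub $t1, $t1, 1 → $t1=5-1=4
cmp $t1, 0  (cmp 4,0)
bne L0: taken
lw $t4, 0($t3) → $t4=M[112]=28
add $t0, $t0, $t4 → $t0=26+28=54
add $t3, $t3, 4 → $t3=112+4=116
sub $t1, $t1, 1 → $t1=4-1=3
cmp $t1, 0  (cmp 3,0)
bne L0: taken
lw $t4, 0($t3) → $t4=M[116]=28
add $t0, $t0, $t4 → $t0=54+28=82
add $t3, $t3, 4 → $t3=116+4=120
sub $t1, $t1, 1 → $t1=3-1=2
cmp $t1, 0  (cmp 2,0)
bne L0: taken
lw $t4, 0($t3) → $t4=M[120]=15
add $t0, $t0, $t4 → $t0=82+15=97
add $t3, $t3, 4 → $t3=120+4=124
sub $t1, $t1, 1 → $t1=2-1=1
cmp $t1, 0  (cmp 1,0)
bne L0: taken
lw $t4, 0($t3) → $t4=M[124]=21
add $t0, $t0, $t4 → $t0=97+21=118
add $t3, $t3, 4 → $t3=124+4=128
sub $t1, $t1, 1 → $t1=1-1=0
cmp $t1, 0  (cmp 0,0)
bne L0: not taken
sll $t4, $t4, 4 → $t4=21<<4=336
sw $t4, (108) → M[108]=336
halt.
Total executed instructions: 49.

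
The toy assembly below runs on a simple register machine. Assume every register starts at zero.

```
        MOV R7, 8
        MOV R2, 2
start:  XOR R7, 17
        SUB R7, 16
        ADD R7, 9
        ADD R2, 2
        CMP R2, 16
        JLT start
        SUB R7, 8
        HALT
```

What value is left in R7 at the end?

after MOV R7, 8: R7=8
after MOV R2, 2: R2=2
after XOR R7, 17: R7=8^17=25
after SUB R7, 16: R7=25-16=9
after ADD R7, 9: R7=9+9=18
after ADD R2, 2: R2=2+2=4
CMP R2, 16  (cmp 4,16)
JLT start: taken
after XOR R7, 17: R7=18^17=3
after SUB R7, 16: R7=3-16=-13
after ADD R7, 9: R7=(-13)+9=-4
after ADD R2, 2: R2=4+2=6
CMP R2, 16  (cmp 6,16)
JLT start: taken
after XOR R7, 17: R7=(-4)^17=-19
after SUB R7, 16: R7=(-19)-16=-35
after ADD R7, 9: R7=(-35)+9=-26
after ADD R2, 2: R2=6+2=8
CMP R2, 16  (cmp 8,16)
JLT start: taken
after XOR R7, 17: R7=(-26)^17=-9
after SUB R7, 16: R7=(-9)-16=-25
after ADD R7, 9: R7=(-25)+9=-16
after ADD R2, 2: R2=8+2=10
CMP R2, 16  (cmp 10,16)
JLT start: taken
after XOR R7, 17: R7=(-16)^17=-31
after SUB R7, 16: R7=(-31)-16=-47
after ADD R7, 9: R7=(-47)+9=-38
after ADD R2, 2: R2=10+2=12
CMP R2, 16  (cmp 12,16)
JLT start: taken
after XOR R7, 17: R7=(-38)^17=-53
after SUB R7, 16: R7=(-53)-16=-69
after ADD R7, 9: R7=(-69)+9=-60
after ADD R2, 2: R2=12+2=14
CMP R2, 16  (cmp 14,16)
JLT start: taken
after XOR R7, 17: R7=(-60)^17=-43
after SUB R7, 16: R7=(-43)-16=-59
after ADD R7, 9: R7=(-59)+9=-50
after ADD R2, 2: R2=14+2=16
CMP R2, 16  (cmp 16,16)
JLT start: not taken
after SUB R7, 8: R7=(-50)-8=-58
halt.

-58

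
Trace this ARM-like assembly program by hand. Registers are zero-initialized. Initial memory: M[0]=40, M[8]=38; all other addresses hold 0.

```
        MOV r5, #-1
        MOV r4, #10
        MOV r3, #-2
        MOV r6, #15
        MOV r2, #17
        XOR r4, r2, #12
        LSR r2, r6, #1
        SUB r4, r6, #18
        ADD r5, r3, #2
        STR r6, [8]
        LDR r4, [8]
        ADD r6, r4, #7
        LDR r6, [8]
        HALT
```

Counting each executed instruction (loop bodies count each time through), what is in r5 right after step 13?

0

after MOV r5, #-1: r5=-1
after MOV r4, #10: r4=10
after MOV r3, #-2: r3=-2
after MOV r6, #15: r6=15
after MOV r2, #17: r2=17
after XOR r4, r2, #12: r4=17^12=29
after LSR r2, r6, #1: r2=15>>1=7
after SUB r4, r6, #18: r4=15-18=-3
after ADD r5, r3, #2: r5=(-2)+2=0
STR r6, [8] → M[8]=15
after LDR r4, [8]: r4=M[8]=15
after ADD r6, r4, #7: r6=15+7=22
after LDR r6, [8]: r6=M[8]=15
After step 13: r5 = 0.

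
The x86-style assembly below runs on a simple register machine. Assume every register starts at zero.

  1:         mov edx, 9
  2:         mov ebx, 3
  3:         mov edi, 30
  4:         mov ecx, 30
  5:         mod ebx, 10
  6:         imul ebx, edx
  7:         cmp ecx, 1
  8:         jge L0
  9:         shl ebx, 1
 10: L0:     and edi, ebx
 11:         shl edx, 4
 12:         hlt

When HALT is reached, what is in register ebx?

mov edx, 9 → edx=9
mov ebx, 3 → ebx=3
mov edi, 30 → edi=30
mov ecx, 30 → ecx=30
mod ebx, 10 → ebx=3%10=3
imul ebx, edx → ebx=3*9=27
cmp ecx, 1  (cmp 30,1)
jge L0: taken
and edi, ebx → edi=30&27=26
shl edx, 4 → edx=9<<4=144
halt.

27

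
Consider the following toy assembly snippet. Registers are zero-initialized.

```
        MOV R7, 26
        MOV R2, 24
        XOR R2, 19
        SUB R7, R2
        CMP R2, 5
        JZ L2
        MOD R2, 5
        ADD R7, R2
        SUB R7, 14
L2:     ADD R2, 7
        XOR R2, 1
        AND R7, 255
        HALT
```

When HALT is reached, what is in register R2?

9

MOV R7, 26 → R7=26
MOV R2, 24 → R2=24
XOR R2, 19 → R2=24^19=11
SUB R7, R2 → R7=26-11=15
CMP R2, 5  (cmp 11,5)
JZ L2: not taken
MOD R2, 5 → R2=11%5=1
ADD R7, R2 → R7=15+1=16
SUB R7, 14 → R7=16-14=2
ADD R2, 7 → R2=1+7=8
XOR R2, 1 → R2=8^1=9
AND R7, 255 → R7=2&255=2
halt.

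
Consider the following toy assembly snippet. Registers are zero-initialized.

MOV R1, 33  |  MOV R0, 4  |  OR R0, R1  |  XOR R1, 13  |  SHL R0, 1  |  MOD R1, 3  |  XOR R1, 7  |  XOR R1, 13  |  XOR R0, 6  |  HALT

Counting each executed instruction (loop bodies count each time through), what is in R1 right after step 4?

44

MOV R1, 33 → R1=33
MOV R0, 4 → R0=4
OR R0, R1 → R0=4|33=37
XOR R1, 13 → R1=33^13=44
After step 4: R1 = 44.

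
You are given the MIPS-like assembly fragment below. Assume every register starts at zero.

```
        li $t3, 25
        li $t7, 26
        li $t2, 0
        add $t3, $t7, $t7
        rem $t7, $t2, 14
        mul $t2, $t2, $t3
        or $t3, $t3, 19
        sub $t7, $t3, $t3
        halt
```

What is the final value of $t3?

li $t3, 25 → $t3=25
li $t7, 26 → $t7=26
li $t2, 0 → $t2=0
add $t3, $t7, $t7 → $t3=26+26=52
rem $t7, $t2, 14 → $t7=0%14=0
mul $t2, $t2, $t3 → $t2=0*52=0
or $t3, $t3, 19 → $t3=52|19=55
sub $t7, $t3, $t3 → $t7=55-55=0
halt.

55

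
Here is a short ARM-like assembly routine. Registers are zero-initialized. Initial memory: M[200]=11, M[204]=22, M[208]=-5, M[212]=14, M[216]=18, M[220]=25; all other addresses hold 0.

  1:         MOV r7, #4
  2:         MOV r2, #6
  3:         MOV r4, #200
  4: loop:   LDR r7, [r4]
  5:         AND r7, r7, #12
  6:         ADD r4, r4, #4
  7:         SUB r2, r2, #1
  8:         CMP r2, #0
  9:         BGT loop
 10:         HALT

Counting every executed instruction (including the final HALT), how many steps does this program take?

40

r7=4
r2=6
r4=200
r7=M[200]=11
r7=11&12=8
r4=200+4=204
r2=6-1=5
CMP r2, #0  (cmp 5,0)
BGT loop: taken
r7=M[204]=22
r7=22&12=4
r4=204+4=208
r2=5-1=4
CMP r2, #0  (cmp 4,0)
BGT loop: taken
r7=M[208]=-5
r7=(-5)&12=8
r4=208+4=212
r2=4-1=3
CMP r2, #0  (cmp 3,0)
BGT loop: taken
r7=M[212]=14
r7=14&12=12
r4=212+4=216
r2=3-1=2
CMP r2, #0  (cmp 2,0)
BGT loop: taken
r7=M[216]=18
r7=18&12=0
r4=216+4=220
r2=2-1=1
CMP r2, #0  (cmp 1,0)
BGT loop: taken
r7=M[220]=25
r7=25&12=8
r4=220+4=224
r2=1-1=0
CMP r2, #0  (cmp 0,0)
BGT loop: not taken
halt.
Total executed instructions: 40.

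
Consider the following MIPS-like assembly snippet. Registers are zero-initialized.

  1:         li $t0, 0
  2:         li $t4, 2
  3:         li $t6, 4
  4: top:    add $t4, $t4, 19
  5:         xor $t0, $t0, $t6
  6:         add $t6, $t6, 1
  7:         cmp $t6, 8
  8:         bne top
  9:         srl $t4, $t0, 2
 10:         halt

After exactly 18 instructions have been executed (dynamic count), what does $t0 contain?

7

$t0=0
$t4=2
$t6=4
$t4=2+19=21
$t0=0^4=4
$t6=4+1=5
cmp $t6, 8  (cmp 5,8)
bne top: taken
$t4=21+19=40
$t0=4^5=1
$t6=5+1=6
cmp $t6, 8  (cmp 6,8)
bne top: taken
$t4=40+19=59
$t0=1^6=7
$t6=6+1=7
cmp $t6, 8  (cmp 7,8)
bne top: taken
After step 18: $t0 = 7.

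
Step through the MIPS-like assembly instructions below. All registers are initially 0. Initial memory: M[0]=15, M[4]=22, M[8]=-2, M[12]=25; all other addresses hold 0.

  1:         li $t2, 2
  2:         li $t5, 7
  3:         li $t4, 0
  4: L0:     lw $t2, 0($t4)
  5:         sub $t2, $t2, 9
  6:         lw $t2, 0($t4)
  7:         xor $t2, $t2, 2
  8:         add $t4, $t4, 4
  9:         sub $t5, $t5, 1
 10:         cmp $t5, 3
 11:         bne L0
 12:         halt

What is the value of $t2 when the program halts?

li $t2, 2 → $t2=2
li $t5, 7 → $t5=7
li $t4, 0 → $t4=0
lw $t2, 0($t4) → $t2=M[0]=15
sub $t2, $t2, 9 → $t2=15-9=6
lw $t2, 0($t4) → $t2=M[0]=15
xor $t2, $t2, 2 → $t2=15^2=13
add $t4, $t4, 4 → $t4=0+4=4
sub $t5, $t5, 1 → $t5=7-1=6
cmp $t5, 3  (cmp 6,3)
bne L0: taken
lw $t2, 0($t4) → $t2=M[4]=22
sub $t2, $t2, 9 → $t2=22-9=13
lw $t2, 0($t4) → $t2=M[4]=22
xor $t2, $t2, 2 → $t2=22^2=20
add $t4, $t4, 4 → $t4=4+4=8
sub $t5, $t5, 1 → $t5=6-1=5
cmp $t5, 3  (cmp 5,3)
bne L0: taken
lw $t2, 0($t4) → $t2=M[8]=-2
sub $t2, $t2, 9 → $t2=(-2)-9=-11
lw $t2, 0($t4) → $t2=M[8]=-2
xor $t2, $t2, 2 → $t2=(-2)^2=-4
add $t4, $t4, 4 → $t4=8+4=12
sub $t5, $t5, 1 → $t5=5-1=4
cmp $t5, 3  (cmp 4,3)
bne L0: taken
lw $t2, 0($t4) → $t2=M[12]=25
sub $t2, $t2, 9 → $t2=25-9=16
lw $t2, 0($t4) → $t2=M[12]=25
xor $t2, $t2, 2 → $t2=25^2=27
add $t4, $t4, 4 → $t4=12+4=16
sub $t5, $t5, 1 → $t5=4-1=3
cmp $t5, 3  (cmp 3,3)
bne L0: not taken
halt.

27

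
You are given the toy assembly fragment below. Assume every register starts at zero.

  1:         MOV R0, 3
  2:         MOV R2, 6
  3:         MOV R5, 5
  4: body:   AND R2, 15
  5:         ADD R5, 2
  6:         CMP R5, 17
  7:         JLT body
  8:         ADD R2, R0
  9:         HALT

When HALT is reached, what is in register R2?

after MOV R0, 3: R0=3
after MOV R2, 6: R2=6
after MOV R5, 5: R5=5
after AND R2, 15: R2=6&15=6
after ADD R5, 2: R5=5+2=7
CMP R5, 17  (cmp 7,17)
JLT body: taken
after AND R2, 15: R2=6&15=6
after ADD R5, 2: R5=7+2=9
CMP R5, 17  (cmp 9,17)
JLT body: taken
after AND R2, 15: R2=6&15=6
after ADD R5, 2: R5=9+2=11
CMP R5, 17  (cmp 11,17)
JLT body: taken
after AND R2, 15: R2=6&15=6
after ADD R5, 2: R5=11+2=13
CMP R5, 17  (cmp 13,17)
JLT body: taken
after AND R2, 15: R2=6&15=6
after ADD R5, 2: R5=13+2=15
CMP R5, 17  (cmp 15,17)
JLT body: taken
after AND R2, 15: R2=6&15=6
after ADD R5, 2: R5=15+2=17
CMP R5, 17  (cmp 17,17)
JLT body: not taken
after ADD R2, R0: R2=6+3=9
halt.

9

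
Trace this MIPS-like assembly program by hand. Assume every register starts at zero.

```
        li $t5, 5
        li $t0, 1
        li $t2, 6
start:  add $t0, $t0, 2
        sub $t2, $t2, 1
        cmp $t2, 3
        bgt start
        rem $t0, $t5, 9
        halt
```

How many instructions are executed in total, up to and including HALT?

17

after li $t5, 5: $t5=5
after li $t0, 1: $t0=1
after li $t2, 6: $t2=6
after add $t0, $t0, 2: $t0=1+2=3
after sub $t2, $t2, 1: $t2=6-1=5
cmp $t2, 3  (cmp 5,3)
bgt start: taken
after add $t0, $t0, 2: $t0=3+2=5
after sub $t2, $t2, 1: $t2=5-1=4
cmp $t2, 3  (cmp 4,3)
bgt start: taken
after add $t0, $t0, 2: $t0=5+2=7
after sub $t2, $t2, 1: $t2=4-1=3
cmp $t2, 3  (cmp 3,3)
bgt start: not taken
after rem $t0, $t5, 9: $t0=5%9=5
halt.
Total executed instructions: 17.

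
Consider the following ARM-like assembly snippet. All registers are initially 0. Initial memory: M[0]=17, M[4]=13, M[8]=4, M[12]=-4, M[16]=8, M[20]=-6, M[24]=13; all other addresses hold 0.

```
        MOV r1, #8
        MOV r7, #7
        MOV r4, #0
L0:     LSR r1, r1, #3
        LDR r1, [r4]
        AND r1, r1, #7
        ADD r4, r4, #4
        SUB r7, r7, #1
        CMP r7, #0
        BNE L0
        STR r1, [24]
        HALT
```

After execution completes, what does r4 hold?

r1=8
r7=7
r4=0
r1=8>>3=1
r1=M[0]=17
r1=17&7=1
r4=0+4=4
r7=7-1=6
CMP r7, #0  (cmp 6,0)
BNE L0: taken
r1=1>>3=0
r1=M[4]=13
r1=13&7=5
r4=4+4=8
r7=6-1=5
CMP r7, #0  (cmp 5,0)
BNE L0: taken
r1=5>>3=0
r1=M[8]=4
r1=4&7=4
r4=8+4=12
r7=5-1=4
CMP r7, #0  (cmp 4,0)
BNE L0: taken
r1=4>>3=0
r1=M[12]=-4
r1=(-4)&7=4
r4=12+4=16
r7=4-1=3
CMP r7, #0  (cmp 3,0)
BNE L0: taken
r1=4>>3=0
r1=M[16]=8
r1=8&7=0
r4=16+4=20
r7=3-1=2
CMP r7, #0  (cmp 2,0)
BNE L0: taken
r1=0>>3=0
r1=M[20]=-6
r1=(-6)&7=2
r4=20+4=24
r7=2-1=1
CMP r7, #0  (cmp 1,0)
BNE L0: taken
r1=2>>3=0
r1=M[24]=13
r1=13&7=5
r4=24+4=28
r7=1-1=0
CMP r7, #0  (cmp 0,0)
BNE L0: not taken
STR r1, [24] → M[24]=5
halt.

28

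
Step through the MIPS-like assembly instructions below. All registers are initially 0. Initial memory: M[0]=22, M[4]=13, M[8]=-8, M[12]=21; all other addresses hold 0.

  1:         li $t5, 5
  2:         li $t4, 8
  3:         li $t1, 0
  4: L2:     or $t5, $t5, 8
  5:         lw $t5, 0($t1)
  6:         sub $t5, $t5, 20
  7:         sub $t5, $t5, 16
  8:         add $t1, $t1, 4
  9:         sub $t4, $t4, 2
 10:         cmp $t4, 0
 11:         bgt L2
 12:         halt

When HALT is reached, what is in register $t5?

-15

li $t5, 5 → $t5=5
li $t4, 8 → $t4=8
li $t1, 0 → $t1=0
or $t5, $t5, 8 → $t5=5|8=13
lw $t5, 0($t1) → $t5=M[0]=22
sub $t5, $t5, 20 → $t5=22-20=2
sub $t5, $t5, 16 → $t5=2-16=-14
add $t1, $t1, 4 → $t1=0+4=4
sub $t4, $t4, 2 → $t4=8-2=6
cmp $t4, 0  (cmp 6,0)
bgt L2: taken
or $t5, $t5, 8 → $t5=(-14)|8=-6
lw $t5, 0($t1) → $t5=M[4]=13
sub $t5, $t5, 20 → $t5=13-20=-7
sub $t5, $t5, 16 → $t5=(-7)-16=-23
add $t1, $t1, 4 → $t1=4+4=8
sub $t4, $t4, 2 → $t4=6-2=4
cmp $t4, 0  (cmp 4,0)
bgt L2: taken
or $t5, $t5, 8 → $t5=(-23)|8=-23
lw $t5, 0($t1) → $t5=M[8]=-8
sub $t5, $t5, 20 → $t5=(-8)-20=-28
sub $t5, $t5, 16 → $t5=(-28)-16=-44
add $t1, $t1, 4 → $t1=8+4=12
sub $t4, $t4, 2 → $t4=4-2=2
cmp $t4, 0  (cmp 2,0)
bgt L2: taken
or $t5, $t5, 8 → $t5=(-44)|8=-36
lw $t5, 0($t1) → $t5=M[12]=21
sub $t5, $t5, 20 → $t5=21-20=1
sub $t5, $t5, 16 → $t5=1-16=-15
add $t1, $t1, 4 → $t1=12+4=16
sub $t4, $t4, 2 → $t4=2-2=0
cmp $t4, 0  (cmp 0,0)
bgt L2: not taken
halt.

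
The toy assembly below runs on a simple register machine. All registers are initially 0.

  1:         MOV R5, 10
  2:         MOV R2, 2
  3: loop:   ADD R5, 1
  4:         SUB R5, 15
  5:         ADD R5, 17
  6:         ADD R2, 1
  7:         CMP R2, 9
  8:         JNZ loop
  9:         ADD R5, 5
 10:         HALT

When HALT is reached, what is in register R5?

36

after MOV R5, 10: R5=10
after MOV R2, 2: R2=2
after ADD R5, 1: R5=10+1=11
after SUB R5, 15: R5=11-15=-4
after ADD R5, 17: R5=(-4)+17=13
after ADD R2, 1: R2=2+1=3
CMP R2, 9  (cmp 3,9)
JNZ loop: taken
after ADD R5, 1: R5=13+1=14
after SUB R5, 15: R5=14-15=-1
after ADD R5, 17: R5=(-1)+17=16
after ADD R2, 1: R2=3+1=4
CMP R2, 9  (cmp 4,9)
JNZ loop: taken
after ADD R5, 1: R5=16+1=17
after SUB R5, 15: R5=17-15=2
after ADD R5, 17: R5=2+17=19
after ADD R2, 1: R2=4+1=5
CMP R2, 9  (cmp 5,9)
JNZ loop: taken
after ADD R5, 1: R5=19+1=20
after SUB R5, 15: R5=20-15=5
after ADD R5, 17: R5=5+17=22
after ADD R2, 1: R2=5+1=6
CMP R2, 9  (cmp 6,9)
JNZ loop: taken
after ADD R5, 1: R5=22+1=23
after SUB R5, 15: R5=23-15=8
after ADD R5, 17: R5=8+17=25
after ADD R2, 1: R2=6+1=7
CMP R2, 9  (cmp 7,9)
JNZ loop: taken
after ADD R5, 1: R5=25+1=26
after SUB R5, 15: R5=26-15=11
after ADD R5, 17: R5=11+17=28
after ADD R2, 1: R2=7+1=8
CMP R2, 9  (cmp 8,9)
JNZ loop: taken
after ADD R5, 1: R5=28+1=29
after SUB R5, 15: R5=29-15=14
after ADD R5, 17: R5=14+17=31
after ADD R2, 1: R2=8+1=9
CMP R2, 9  (cmp 9,9)
JNZ loop: not taken
after ADD R5, 5: R5=31+5=36
halt.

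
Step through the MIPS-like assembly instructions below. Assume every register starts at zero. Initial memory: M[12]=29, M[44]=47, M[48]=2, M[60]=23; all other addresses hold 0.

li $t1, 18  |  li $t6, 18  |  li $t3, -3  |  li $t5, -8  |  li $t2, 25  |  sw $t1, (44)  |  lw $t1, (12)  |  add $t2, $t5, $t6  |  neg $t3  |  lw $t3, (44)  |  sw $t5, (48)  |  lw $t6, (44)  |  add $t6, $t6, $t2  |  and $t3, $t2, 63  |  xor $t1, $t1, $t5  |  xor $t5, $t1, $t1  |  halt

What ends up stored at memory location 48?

-8

$t1=18
$t6=18
$t3=-3
$t5=-8
$t2=25
sw $t1, (44) → M[44]=18
$t1=M[12]=29
$t2=(-8)+18=10
$t3=-(-3)=3
$t3=M[44]=18
sw $t5, (48) → M[48]=-8
$t6=M[44]=18
$t6=18+10=28
$t3=10&63=10
$t1=29^(-8)=-27
$t5=(-27)^(-27)=0
halt.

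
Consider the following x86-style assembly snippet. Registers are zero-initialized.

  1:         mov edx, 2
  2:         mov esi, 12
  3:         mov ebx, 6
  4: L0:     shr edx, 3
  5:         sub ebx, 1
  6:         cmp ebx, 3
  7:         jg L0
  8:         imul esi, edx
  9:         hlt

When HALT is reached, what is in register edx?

edx=2
esi=12
ebx=6
edx=2>>3=0
ebx=6-1=5
cmp ebx, 3  (cmp 5,3)
jg L0: taken
edx=0>>3=0
ebx=5-1=4
cmp ebx, 3  (cmp 4,3)
jg L0: taken
edx=0>>3=0
ebx=4-1=3
cmp ebx, 3  (cmp 3,3)
jg L0: not taken
esi=12*0=0
halt.

0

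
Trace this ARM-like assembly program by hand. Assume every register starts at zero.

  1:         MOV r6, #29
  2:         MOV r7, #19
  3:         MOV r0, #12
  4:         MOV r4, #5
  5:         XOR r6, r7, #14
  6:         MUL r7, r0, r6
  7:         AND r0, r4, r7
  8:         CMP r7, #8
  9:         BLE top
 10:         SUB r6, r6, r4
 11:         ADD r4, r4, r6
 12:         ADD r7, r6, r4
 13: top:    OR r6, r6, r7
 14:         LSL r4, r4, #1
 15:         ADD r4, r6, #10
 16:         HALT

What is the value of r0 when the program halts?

4

after MOV r6, #29: r6=29
after MOV r7, #19: r7=19
after MOV r0, #12: r0=12
after MOV r4, #5: r4=5
after XOR r6, r7, #14: r6=19^14=29
after MUL r7, r0, r6: r7=12*29=348
after AND r0, r4, r7: r0=5&348=4
CMP r7, #8  (cmp 348,8)
BLE top: not taken
after SUB r6, r6, r4: r6=29-5=24
after ADD r4, r4, r6: r4=5+24=29
after ADD r7, r6, r4: r7=24+29=53
after OR r6, r6, r7: r6=24|53=61
after LSL r4, r4, #1: r4=29<<1=58
after ADD r4, r6, #10: r4=61+10=71
halt.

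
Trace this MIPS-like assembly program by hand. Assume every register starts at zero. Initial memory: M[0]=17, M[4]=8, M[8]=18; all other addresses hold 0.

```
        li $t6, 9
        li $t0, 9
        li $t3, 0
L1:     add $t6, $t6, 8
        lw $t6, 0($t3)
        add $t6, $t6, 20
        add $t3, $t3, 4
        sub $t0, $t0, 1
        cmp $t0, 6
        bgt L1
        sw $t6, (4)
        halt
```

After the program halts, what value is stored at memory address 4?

38

li $t6, 9 → $t6=9
li $t0, 9 → $t0=9
li $t3, 0 → $t3=0
add $t6, $t6, 8 → $t6=9+8=17
lw $t6, 0($t3) → $t6=M[0]=17
add $t6, $t6, 20 → $t6=17+20=37
add $t3, $t3, 4 → $t3=0+4=4
sub $t0, $t0, 1 → $t0=9-1=8
cmp $t0, 6  (cmp 8,6)
bgt L1: taken
add $t6, $t6, 8 → $t6=37+8=45
lw $t6, 0($t3) → $t6=M[4]=8
add $t6, $t6, 20 → $t6=8+20=28
add $t3, $t3, 4 → $t3=4+4=8
sub $t0, $t0, 1 → $t0=8-1=7
cmp $t0, 6  (cmp 7,6)
bgt L1: taken
add $t6, $t6, 8 → $t6=28+8=36
lw $t6, 0($t3) → $t6=M[8]=18
add $t6, $t6, 20 → $t6=18+20=38
add $t3, $t3, 4 → $t3=8+4=12
sub $t0, $t0, 1 → $t0=7-1=6
cmp $t0, 6  (cmp 6,6)
bgt L1: not taken
sw $t6, (4) → M[4]=38
halt.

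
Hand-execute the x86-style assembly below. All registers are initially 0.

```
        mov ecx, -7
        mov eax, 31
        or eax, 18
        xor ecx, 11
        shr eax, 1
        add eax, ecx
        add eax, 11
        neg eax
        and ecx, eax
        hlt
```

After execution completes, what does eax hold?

-12

ecx=-7
eax=31
eax=31|18=31
ecx=(-7)^11=-14
eax=31>>1=15
eax=15+(-14)=1
eax=1+11=12
eax=-(12)=-12
ecx=(-14)&(-12)=-16
halt.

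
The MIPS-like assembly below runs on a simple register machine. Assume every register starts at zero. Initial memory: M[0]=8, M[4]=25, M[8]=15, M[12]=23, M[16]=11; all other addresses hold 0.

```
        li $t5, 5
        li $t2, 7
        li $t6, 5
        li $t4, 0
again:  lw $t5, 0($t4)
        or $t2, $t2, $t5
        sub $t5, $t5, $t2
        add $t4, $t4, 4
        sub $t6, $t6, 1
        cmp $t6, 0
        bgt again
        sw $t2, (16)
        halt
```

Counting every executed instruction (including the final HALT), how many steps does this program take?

41

after li $t5, 5: $t5=5
after li $t2, 7: $t2=7
after li $t6, 5: $t6=5
after li $t4, 0: $t4=0
after lw $t5, 0($t4): $t5=M[0]=8
after or $t2, $t2, $t5: $t2=7|8=15
after sub $t5, $t5, $t2: $t5=8-15=-7
after add $t4, $t4, 4: $t4=0+4=4
after sub $t6, $t6, 1: $t6=5-1=4
cmp $t6, 0  (cmp 4,0)
bgt again: taken
after lw $t5, 0($t4): $t5=M[4]=25
after or $t2, $t2, $t5: $t2=15|25=31
after sub $t5, $t5, $t2: $t5=25-31=-6
after add $t4, $t4, 4: $t4=4+4=8
after sub $t6, $t6, 1: $t6=4-1=3
cmp $t6, 0  (cmp 3,0)
bgt again: taken
after lw $t5, 0($t4): $t5=M[8]=15
after or $t2, $t2, $t5: $t2=31|15=31
after sub $t5, $t5, $t2: $t5=15-31=-16
after add $t4, $t4, 4: $t4=8+4=12
after sub $t6, $t6, 1: $t6=3-1=2
cmp $t6, 0  (cmp 2,0)
bgt again: taken
after lw $t5, 0($t4): $t5=M[12]=23
after or $t2, $t2, $t5: $t2=31|23=31
after sub $t5, $t5, $t2: $t5=23-31=-8
after add $t4, $t4, 4: $t4=12+4=16
after sub $t6, $t6, 1: $t6=2-1=1
cmp $t6, 0  (cmp 1,0)
bgt again: taken
after lw $t5, 0($t4): $t5=M[16]=11
after or $t2, $t2, $t5: $t2=31|11=31
after sub $t5, $t5, $t2: $t5=11-31=-20
after add $t4, $t4, 4: $t4=16+4=20
after sub $t6, $t6, 1: $t6=1-1=0
cmp $t6, 0  (cmp 0,0)
bgt again: not taken
sw $t2, (16) → M[16]=31
halt.
Total executed instructions: 41.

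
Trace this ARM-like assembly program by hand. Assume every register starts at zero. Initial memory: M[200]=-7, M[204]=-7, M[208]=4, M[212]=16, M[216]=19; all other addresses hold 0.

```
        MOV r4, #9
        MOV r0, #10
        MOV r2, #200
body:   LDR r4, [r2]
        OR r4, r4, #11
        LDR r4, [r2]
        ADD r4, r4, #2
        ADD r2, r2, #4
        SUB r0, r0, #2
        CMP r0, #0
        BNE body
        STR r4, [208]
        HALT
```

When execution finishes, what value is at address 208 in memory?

21

MOV r4, #9 → r4=9
MOV r0, #10 → r0=10
MOV r2, #200 → r2=200
LDR r4, [r2] → r4=M[200]=-7
OR r4, r4, #11 → r4=(-7)|11=-5
LDR r4, [r2] → r4=M[200]=-7
ADD r4, r4, #2 → r4=(-7)+2=-5
ADD r2, r2, #4 → r2=200+4=204
SUB r0, r0, #2 → r0=10-2=8
CMP r0, #0  (cmp 8,0)
BNE body: taken
LDR r4, [r2] → r4=M[204]=-7
OR r4, r4, #11 → r4=(-7)|11=-5
LDR r4, [r2] → r4=M[204]=-7
ADD r4, r4, #2 → r4=(-7)+2=-5
ADD r2, r2, #4 → r2=204+4=208
SUB r0, r0, #2 → r0=8-2=6
CMP r0, #0  (cmp 6,0)
BNE body: taken
LDR r4, [r2] → r4=M[208]=4
OR r4, r4, #11 → r4=4|11=15
LDR r4, [r2] → r4=M[208]=4
ADD r4, r4, #2 → r4=4+2=6
ADD r2, r2, #4 → r2=208+4=212
SUB r0, r0, #2 → r0=6-2=4
CMP r0, #0  (cmp 4,0)
BNE body: taken
LDR r4, [r2] → r4=M[212]=16
OR r4, r4, #11 → r4=16|11=27
LDR r4, [r2] → r4=M[212]=16
ADD r4, r4, #2 → r4=16+2=18
ADD r2, r2, #4 → r2=212+4=216
SUB r0, r0, #2 → r0=4-2=2
CMP r0, #0  (cmp 2,0)
BNE body: taken
LDR r4, [r2] → r4=M[216]=19
OR r4, r4, #11 → r4=19|11=27
LDR r4, [r2] → r4=M[216]=19
ADD r4, r4, #2 → r4=19+2=21
ADD r2, r2, #4 → r2=216+4=220
SUB r0, r0, #2 → r0=2-2=0
CMP r0, #0  (cmp 0,0)
BNE body: not taken
STR r4, [208] → M[208]=21
halt.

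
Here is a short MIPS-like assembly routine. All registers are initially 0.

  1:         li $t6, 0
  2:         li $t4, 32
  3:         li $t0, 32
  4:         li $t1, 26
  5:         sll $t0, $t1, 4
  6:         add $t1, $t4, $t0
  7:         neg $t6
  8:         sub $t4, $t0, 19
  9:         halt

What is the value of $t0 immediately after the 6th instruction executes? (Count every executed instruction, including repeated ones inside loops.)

416

li $t6, 0 → $t6=0
li $t4, 32 → $t4=32
li $t0, 32 → $t0=32
li $t1, 26 → $t1=26
sll $t0, $t1, 4 → $t0=26<<4=416
add $t1, $t4, $t0 → $t1=32+416=448
After step 6: $t0 = 416.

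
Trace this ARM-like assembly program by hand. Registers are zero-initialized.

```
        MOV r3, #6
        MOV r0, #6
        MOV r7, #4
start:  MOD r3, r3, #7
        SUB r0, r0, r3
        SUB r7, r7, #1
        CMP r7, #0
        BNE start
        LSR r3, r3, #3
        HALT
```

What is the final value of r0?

-18

r3=6
r0=6
r7=4
r3=6%7=6
r0=6-6=0
r7=4-1=3
CMP r7, #0  (cmp 3,0)
BNE start: taken
r3=6%7=6
r0=0-6=-6
r7=3-1=2
CMP r7, #0  (cmp 2,0)
BNE start: taken
r3=6%7=6
r0=(-6)-6=-12
r7=2-1=1
CMP r7, #0  (cmp 1,0)
BNE start: taken
r3=6%7=6
r0=(-12)-6=-18
r7=1-1=0
CMP r7, #0  (cmp 0,0)
BNE start: not taken
r3=6>>3=0
halt.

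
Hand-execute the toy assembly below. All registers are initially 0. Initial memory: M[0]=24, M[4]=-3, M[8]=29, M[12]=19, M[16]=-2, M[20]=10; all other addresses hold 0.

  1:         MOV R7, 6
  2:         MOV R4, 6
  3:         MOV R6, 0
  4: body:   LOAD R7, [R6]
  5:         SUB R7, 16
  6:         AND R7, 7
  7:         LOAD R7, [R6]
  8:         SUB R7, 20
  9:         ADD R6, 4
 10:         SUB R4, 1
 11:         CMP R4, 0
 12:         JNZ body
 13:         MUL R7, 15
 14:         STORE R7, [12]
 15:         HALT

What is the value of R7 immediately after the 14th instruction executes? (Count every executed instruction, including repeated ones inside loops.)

-19

R7=6
R4=6
R6=0
R7=M[0]=24
R7=24-16=8
R7=8&7=0
R7=M[0]=24
R7=24-20=4
R6=0+4=4
R4=6-1=5
CMP R4, 0  (cmp 5,0)
JNZ body: taken
R7=M[4]=-3
R7=(-3)-16=-19
After step 14: R7 = -19.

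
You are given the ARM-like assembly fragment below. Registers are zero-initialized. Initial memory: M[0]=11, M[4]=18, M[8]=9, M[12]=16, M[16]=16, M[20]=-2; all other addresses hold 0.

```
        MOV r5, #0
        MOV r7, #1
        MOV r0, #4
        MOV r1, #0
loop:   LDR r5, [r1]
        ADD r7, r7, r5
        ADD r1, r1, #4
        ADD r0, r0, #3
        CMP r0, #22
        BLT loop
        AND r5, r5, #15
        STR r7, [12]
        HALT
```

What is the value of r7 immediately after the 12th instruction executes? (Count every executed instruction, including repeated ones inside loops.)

after MOV r5, #0: r5=0
after MOV r7, #1: r7=1
after MOV r0, #4: r0=4
after MOV r1, #0: r1=0
after LDR r5, [r1]: r5=M[0]=11
after ADD r7, r7, r5: r7=1+11=12
after ADD r1, r1, #4: r1=0+4=4
after ADD r0, r0, #3: r0=4+3=7
CMP r0, #22  (cmp 7,22)
BLT loop: taken
after LDR r5, [r1]: r5=M[4]=18
after ADD r7, r7, r5: r7=12+18=30
After step 12: r7 = 30.

30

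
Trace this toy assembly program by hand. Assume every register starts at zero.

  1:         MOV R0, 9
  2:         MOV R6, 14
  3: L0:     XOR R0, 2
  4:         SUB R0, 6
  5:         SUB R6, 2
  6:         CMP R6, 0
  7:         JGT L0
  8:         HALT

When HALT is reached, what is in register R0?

after MOV R0, 9: R0=9
after MOV R6, 14: R6=14
after XOR R0, 2: R0=9^2=11
after SUB R0, 6: R0=11-6=5
after SUB R6, 2: R6=14-2=12
CMP R6, 0  (cmp 12,0)
JGT L0: taken
after XOR R0, 2: R0=5^2=7
after SUB R0, 6: R0=7-6=1
after SUB R6, 2: R6=12-2=10
CMP R6, 0  (cmp 10,0)
JGT L0: taken
after XOR R0, 2: R0=1^2=3
after SUB R0, 6: R0=3-6=-3
after SUB R6, 2: R6=10-2=8
CMP R6, 0  (cmp 8,0)
JGT L0: taken
after XOR R0, 2: R0=(-3)^2=-1
after SUB R0, 6: R0=(-1)-6=-7
after SUB R6, 2: R6=8-2=6
CMP R6, 0  (cmp 6,0)
JGT L0: taken
after XOR R0, 2: R0=(-7)^2=-5
after SUB R0, 6: R0=(-5)-6=-11
after SUB R6, 2: R6=6-2=4
CMP R6, 0  (cmp 4,0)
JGT L0: taken
after XOR R0, 2: R0=(-11)^2=-9
after SUB R0, 6: R0=(-9)-6=-15
after SUB R6, 2: R6=4-2=2
CMP R6, 0  (cmp 2,0)
JGT L0: taken
after XOR R0, 2: R0=(-15)^2=-13
after SUB R0, 6: R0=(-13)-6=-19
after SUB R6, 2: R6=2-2=0
CMP R6, 0  (cmp 0,0)
JGT L0: not taken
halt.

-19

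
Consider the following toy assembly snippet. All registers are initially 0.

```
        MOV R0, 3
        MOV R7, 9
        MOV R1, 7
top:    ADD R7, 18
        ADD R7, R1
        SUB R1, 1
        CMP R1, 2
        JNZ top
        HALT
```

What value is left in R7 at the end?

after MOV R0, 3: R0=3
after MOV R7, 9: R7=9
after MOV R1, 7: R1=7
after ADD R7, 18: R7=9+18=27
after ADD R7, R1: R7=27+7=34
after SUB R1, 1: R1=7-1=6
CMP R1, 2  (cmp 6,2)
JNZ top: taken
after ADD R7, 18: R7=34+18=52
after ADD R7, R1: R7=52+6=58
after SUB R1, 1: R1=6-1=5
CMP R1, 2  (cmp 5,2)
JNZ top: taken
after ADD R7, 18: R7=58+18=76
after ADD R7, R1: R7=76+5=81
after SUB R1, 1: R1=5-1=4
CMP R1, 2  (cmp 4,2)
JNZ top: taken
after ADD R7, 18: R7=81+18=99
after ADD R7, R1: R7=99+4=103
after SUB R1, 1: R1=4-1=3
CMP R1, 2  (cmp 3,2)
JNZ top: taken
after ADD R7, 18: R7=103+18=121
after ADD R7, R1: R7=121+3=124
after SUB R1, 1: R1=3-1=2
CMP R1, 2  (cmp 2,2)
JNZ top: not taken
halt.

124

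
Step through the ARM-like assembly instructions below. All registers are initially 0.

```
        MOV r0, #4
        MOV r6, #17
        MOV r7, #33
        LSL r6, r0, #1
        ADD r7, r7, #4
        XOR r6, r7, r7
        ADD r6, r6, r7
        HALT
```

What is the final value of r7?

37

after MOV r0, #4: r0=4
after MOV r6, #17: r6=17
after MOV r7, #33: r7=33
after LSL r6, r0, #1: r6=4<<1=8
after ADD r7, r7, #4: r7=33+4=37
after XOR r6, r7, r7: r6=37^37=0
after ADD r6, r6, r7: r6=0+37=37
halt.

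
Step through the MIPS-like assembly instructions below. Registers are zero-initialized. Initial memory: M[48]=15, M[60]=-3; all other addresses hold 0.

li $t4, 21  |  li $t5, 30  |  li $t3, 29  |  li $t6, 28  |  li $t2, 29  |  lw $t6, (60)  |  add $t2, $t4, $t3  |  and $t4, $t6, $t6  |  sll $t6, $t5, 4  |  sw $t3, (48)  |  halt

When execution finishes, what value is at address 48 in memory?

li $t4, 21 → $t4=21
li $t5, 30 → $t5=30
li $t3, 29 → $t3=29
li $t6, 28 → $t6=28
li $t2, 29 → $t2=29
lw $t6, (60) → $t6=M[60]=-3
add $t2, $t4, $t3 → $t2=21+29=50
and $t4, $t6, $t6 → $t4=(-3)&(-3)=-3
sll $t6, $t5, 4 → $t6=30<<4=480
sw $t3, (48) → M[48]=29
halt.

29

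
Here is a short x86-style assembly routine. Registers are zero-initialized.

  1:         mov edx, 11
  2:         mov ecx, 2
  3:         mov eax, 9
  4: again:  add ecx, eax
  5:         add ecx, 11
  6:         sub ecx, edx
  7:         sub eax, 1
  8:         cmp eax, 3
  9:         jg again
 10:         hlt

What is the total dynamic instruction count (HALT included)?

40

after mov edx, 11: edx=11
after mov ecx, 2: ecx=2
after mov eax, 9: eax=9
after add ecx, eax: ecx=2+9=11
after add ecx, 11: ecx=11+11=22
after sub ecx, edx: ecx=22-11=11
after sub eax, 1: eax=9-1=8
cmp eax, 3  (cmp 8,3)
jg again: taken
after add ecx, eax: ecx=11+8=19
after add ecx, 11: ecx=19+11=30
after sub ecx, edx: ecx=30-11=19
after sub eax, 1: eax=8-1=7
cmp eax, 3  (cmp 7,3)
jg again: taken
after add ecx, eax: ecx=19+7=26
after add ecx, 11: ecx=26+11=37
after sub ecx, edx: ecx=37-11=26
after sub eax, 1: eax=7-1=6
cmp eax, 3  (cmp 6,3)
jg again: taken
after add ecx, eax: ecx=26+6=32
after add ecx, 11: ecx=32+11=43
after sub ecx, edx: ecx=43-11=32
after sub eax, 1: eax=6-1=5
cmp eax, 3  (cmp 5,3)
jg again: taken
after add ecx, eax: ecx=32+5=37
after add ecx, 11: ecx=37+11=48
after sub ecx, edx: ecx=48-11=37
after sub eax, 1: eax=5-1=4
cmp eax, 3  (cmp 4,3)
jg again: taken
after add ecx, eax: ecx=37+4=41
after add ecx, 11: ecx=41+11=52
after sub ecx, edx: ecx=52-11=41
after sub eax, 1: eax=4-1=3
cmp eax, 3  (cmp 3,3)
jg again: not taken
halt.
Total executed instructions: 40.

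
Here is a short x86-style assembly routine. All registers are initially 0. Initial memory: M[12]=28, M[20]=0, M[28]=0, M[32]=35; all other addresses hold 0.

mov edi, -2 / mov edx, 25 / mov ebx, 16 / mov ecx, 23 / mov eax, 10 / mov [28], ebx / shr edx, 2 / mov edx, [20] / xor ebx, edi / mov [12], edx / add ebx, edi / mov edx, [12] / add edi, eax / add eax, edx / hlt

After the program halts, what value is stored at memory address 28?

after mov edi, -2: edi=-2
after mov edx, 25: edx=25
after mov ebx, 16: ebx=16
after mov ecx, 23: ecx=23
after mov eax, 10: eax=10
mov [28], ebx → M[28]=16
after shr edx, 2: edx=25>>2=6
after mov edx, [20]: edx=M[20]=0
after xor ebx, edi: ebx=16^(-2)=-18
mov [12], edx → M[12]=0
after add ebx, edi: ebx=(-18)+(-2)=-20
after mov edx, [12]: edx=M[12]=0
after add edi, eax: edi=(-2)+10=8
after add eax, edx: eax=10+0=10
halt.

16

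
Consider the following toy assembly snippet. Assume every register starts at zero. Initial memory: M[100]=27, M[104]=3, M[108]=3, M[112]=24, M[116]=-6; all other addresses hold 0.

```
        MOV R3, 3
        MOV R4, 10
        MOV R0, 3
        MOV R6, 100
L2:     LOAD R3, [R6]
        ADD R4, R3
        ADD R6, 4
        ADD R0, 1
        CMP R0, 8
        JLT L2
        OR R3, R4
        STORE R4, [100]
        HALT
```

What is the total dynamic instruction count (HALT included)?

R3=3
R4=10
R0=3
R6=100
R3=M[100]=27
R4=10+27=37
R6=100+4=104
R0=3+1=4
CMP R0, 8  (cmp 4,8)
JLT L2: taken
R3=M[104]=3
R4=37+3=40
R6=104+4=108
R0=4+1=5
CMP R0, 8  (cmp 5,8)
JLT L2: taken
R3=M[108]=3
R4=40+3=43
R6=108+4=112
R0=5+1=6
CMP R0, 8  (cmp 6,8)
JLT L2: taken
R3=M[112]=24
R4=43+24=67
R6=112+4=116
R0=6+1=7
CMP R0, 8  (cmp 7,8)
JLT L2: taken
R3=M[116]=-6
R4=67+(-6)=61
R6=116+4=120
R0=7+1=8
CMP R0, 8  (cmp 8,8)
JLT L2: not taken
R3=(-6)|61=-1
STORE R4, [100] → M[100]=61
halt.
Total executed instructions: 37.

37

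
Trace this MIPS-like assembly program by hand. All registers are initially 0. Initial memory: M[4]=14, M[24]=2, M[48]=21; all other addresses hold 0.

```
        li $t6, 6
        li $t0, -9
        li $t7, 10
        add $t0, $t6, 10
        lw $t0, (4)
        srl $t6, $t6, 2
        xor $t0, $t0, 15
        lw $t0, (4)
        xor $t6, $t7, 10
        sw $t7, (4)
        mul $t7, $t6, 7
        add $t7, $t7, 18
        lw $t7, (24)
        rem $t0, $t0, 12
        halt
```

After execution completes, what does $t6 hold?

0

$t6=6
$t0=-9
$t7=10
$t0=6+10=16
$t0=M[4]=14
$t6=6>>2=1
$t0=14^15=1
$t0=M[4]=14
$t6=10^10=0
sw $t7, (4) → M[4]=10
$t7=0*7=0
$t7=0+18=18
$t7=M[24]=2
$t0=14%12=2
halt.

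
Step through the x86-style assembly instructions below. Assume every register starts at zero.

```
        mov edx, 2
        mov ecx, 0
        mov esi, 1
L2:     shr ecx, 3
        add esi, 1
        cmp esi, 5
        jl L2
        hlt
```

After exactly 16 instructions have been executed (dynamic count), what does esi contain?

4

edx=2
ecx=0
esi=1
ecx=0>>3=0
esi=1+1=2
cmp esi, 5  (cmp 2,5)
jl L2: taken
ecx=0>>3=0
esi=2+1=3
cmp esi, 5  (cmp 3,5)
jl L2: taken
ecx=0>>3=0
esi=3+1=4
cmp esi, 5  (cmp 4,5)
jl L2: taken
ecx=0>>3=0
After step 16: esi = 4.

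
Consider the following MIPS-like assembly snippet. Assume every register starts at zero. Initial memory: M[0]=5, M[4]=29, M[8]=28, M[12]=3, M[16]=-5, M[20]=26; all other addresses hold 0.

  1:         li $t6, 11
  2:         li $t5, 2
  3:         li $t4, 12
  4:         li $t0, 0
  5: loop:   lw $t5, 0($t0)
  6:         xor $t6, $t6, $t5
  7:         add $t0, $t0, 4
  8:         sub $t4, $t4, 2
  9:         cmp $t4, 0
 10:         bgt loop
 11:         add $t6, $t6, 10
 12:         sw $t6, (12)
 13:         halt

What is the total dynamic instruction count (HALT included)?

43

li $t6, 11 → $t6=11
li $t5, 2 → $t5=2
li $t4, 12 → $t4=12
li $t0, 0 → $t0=0
lw $t5, 0($t0) → $t5=M[0]=5
xor $t6, $t6, $t5 → $t6=11^5=14
add $t0, $t0, 4 → $t0=0+4=4
sub $t4, $t4, 2 → $t4=12-2=10
cmp $t4, 0  (cmp 10,0)
bgt loop: taken
lw $t5, 0($t0) → $t5=M[4]=29
xor $t6, $t6, $t5 → $t6=14^29=19
add $t0, $t0, 4 → $t0=4+4=8
sub $t4, $t4, 2 → $t4=10-2=8
cmp $t4, 0  (cmp 8,0)
bgt loop: taken
lw $t5, 0($t0) → $t5=M[8]=28
xor $t6, $t6, $t5 → $t6=19^28=15
add $t0, $t0, 4 → $t0=8+4=12
sub $t4, $t4, 2 → $t4=8-2=6
cmp $t4, 0  (cmp 6,0)
bgt loop: taken
lw $t5, 0($t0) → $t5=M[12]=3
xor $t6, $t6, $t5 → $t6=15^3=12
add $t0, $t0, 4 → $t0=12+4=16
sub $t4, $t4, 2 → $t4=6-2=4
cmp $t4, 0  (cmp 4,0)
bgt loop: taken
lw $t5, 0($t0) → $t5=M[16]=-5
xor $t6, $t6, $t5 → $t6=12^(-5)=-9
add $t0, $t0, 4 → $t0=16+4=20
sub $t4, $t4, 2 → $t4=4-2=2
cmp $t4, 0  (cmp 2,0)
bgt loop: taken
lw $t5, 0($t0) → $t5=M[20]=26
xor $t6, $t6, $t5 → $t6=(-9)^26=-19
add $t0, $t0, 4 → $t0=20+4=24
sub $t4, $t4, 2 → $t4=2-2=0
cmp $t4, 0  (cmp 0,0)
bgt loop: not taken
add $t6, $t6, 10 → $t6=(-19)+10=-9
sw $t6, (12) → M[12]=-9
halt.
Total executed instructions: 43.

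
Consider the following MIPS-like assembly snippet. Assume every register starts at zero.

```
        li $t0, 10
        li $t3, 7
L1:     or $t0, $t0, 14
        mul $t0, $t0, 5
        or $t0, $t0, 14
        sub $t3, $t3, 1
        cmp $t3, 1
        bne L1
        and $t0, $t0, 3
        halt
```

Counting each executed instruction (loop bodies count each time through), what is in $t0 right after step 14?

398

li $t0, 10 → $t0=10
li $t3, 7 → $t3=7
or $t0, $t0, 14 → $t0=10|14=14
mul $t0, $t0, 5 → $t0=14*5=70
or $t0, $t0, 14 → $t0=70|14=78
sub $t3, $t3, 1 → $t3=7-1=6
cmp $t3, 1  (cmp 6,1)
bne L1: taken
or $t0, $t0, 14 → $t0=78|14=78
mul $t0, $t0, 5 → $t0=78*5=390
or $t0, $t0, 14 → $t0=390|14=398
sub $t3, $t3, 1 → $t3=6-1=5
cmp $t3, 1  (cmp 5,1)
bne L1: taken
After step 14: $t0 = 398.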